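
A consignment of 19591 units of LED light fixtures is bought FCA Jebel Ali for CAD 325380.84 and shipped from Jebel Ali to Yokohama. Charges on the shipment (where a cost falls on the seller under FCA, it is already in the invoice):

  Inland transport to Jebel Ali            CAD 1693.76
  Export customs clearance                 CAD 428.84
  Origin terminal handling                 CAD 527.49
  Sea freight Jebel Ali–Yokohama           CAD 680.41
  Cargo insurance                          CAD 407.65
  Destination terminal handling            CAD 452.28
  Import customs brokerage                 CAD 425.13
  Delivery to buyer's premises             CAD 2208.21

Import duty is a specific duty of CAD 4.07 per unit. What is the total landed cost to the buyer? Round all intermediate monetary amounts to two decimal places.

Total landed cost: CAD 409817.38

FCA: the seller delivers export-cleared goods to the carrier; the buyer bears costs from that point.
Already in the invoice (seller's account under FCA): inland to port, export clearance — exclude.
CIF value = FCA price + origin terminal + freight + insurance = 325380.84 + 527.49 + 680.41 + 407.65 = 326996.39
Import duty = 19591 × 4.07 = 79735.37
Buyer bears: origin terminal 527.49 + freight 680.41 + insurance 407.65 + destination terminal 452.28 + brokerage 425.13 + delivery 2208.21 + duty 79735.37 = 84436.54
Landed cost = invoice 325380.84 + 84436.54 = 409817.38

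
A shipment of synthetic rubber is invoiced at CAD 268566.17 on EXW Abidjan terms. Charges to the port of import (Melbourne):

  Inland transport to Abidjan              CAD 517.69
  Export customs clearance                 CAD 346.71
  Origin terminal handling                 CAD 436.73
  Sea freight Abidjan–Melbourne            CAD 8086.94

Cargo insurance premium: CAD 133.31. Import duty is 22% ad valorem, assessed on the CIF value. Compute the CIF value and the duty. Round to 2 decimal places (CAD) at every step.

CIF = EXW price + pre-shipment costs + freight + insurance
CIF = 268566.17 + 517.69 + 346.71 + 436.73 + 8086.94 + 133.31 = 278087.55
Import duty = 278087.55 × 22% = 61179.26

CIF value: CAD 278087.55; import duty: CAD 61179.26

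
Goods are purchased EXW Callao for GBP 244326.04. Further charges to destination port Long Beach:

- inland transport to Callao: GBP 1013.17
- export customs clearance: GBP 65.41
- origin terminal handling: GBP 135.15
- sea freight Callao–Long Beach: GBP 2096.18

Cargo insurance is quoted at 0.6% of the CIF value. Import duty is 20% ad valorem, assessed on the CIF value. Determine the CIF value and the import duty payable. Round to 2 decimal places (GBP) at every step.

Let C be the CIF value. C = EXW price + pre-shipment costs + freight + 0.6% × C
C − 0.6% × C = 244326.04 + 1013.17 + 65.41 + 135.15 + 2096.18
0.994 × C = 247635.95
C = 247635.95 / 0.994 = 249130.73
Insurance premium = 0.6% × 249130.73 = 1494.78
Import duty = 249130.73 × 20% = 49826.15

CIF value: GBP 249130.73; import duty: GBP 49826.15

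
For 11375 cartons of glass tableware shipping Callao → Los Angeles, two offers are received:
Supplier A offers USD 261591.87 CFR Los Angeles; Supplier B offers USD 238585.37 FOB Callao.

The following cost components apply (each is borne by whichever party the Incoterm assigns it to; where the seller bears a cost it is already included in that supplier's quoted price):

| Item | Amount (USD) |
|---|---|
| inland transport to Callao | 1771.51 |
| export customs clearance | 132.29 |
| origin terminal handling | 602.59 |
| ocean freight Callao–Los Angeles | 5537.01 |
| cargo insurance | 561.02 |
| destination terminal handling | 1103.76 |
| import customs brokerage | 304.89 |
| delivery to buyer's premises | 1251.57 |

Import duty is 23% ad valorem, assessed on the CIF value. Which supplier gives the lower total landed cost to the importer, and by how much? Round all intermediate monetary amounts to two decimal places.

Supplier B is cheaper by USD 21487.47

Supplier A (CFR):
CIF value = CFR price + insurance = 261591.87 + 561.02 = 262152.89
Import duty = 262152.89 × 23% = 60295.16
Buyer bears (A): 561.02 + 1103.76 + 304.89 + 1251.57 = 3221.24
Landed cost (A) = invoice 261591.87 + 3221.24 + duty 60295.16 = 325108.27
Supplier B (FOB):
CIF value = FOB price + freight + insurance = 238585.37 + 5537.01 + 561.02 = 244683.40
Import duty = 244683.40 × 23% = 56277.18
Buyer bears (B): 5537.01 + 561.02 + 1103.76 + 304.89 + 1251.57 = 8758.25
Landed cost (B) = invoice 238585.37 + 8758.25 + duty 56277.18 = 303620.80
Difference = |325108.27 − 303620.80| = 21487.47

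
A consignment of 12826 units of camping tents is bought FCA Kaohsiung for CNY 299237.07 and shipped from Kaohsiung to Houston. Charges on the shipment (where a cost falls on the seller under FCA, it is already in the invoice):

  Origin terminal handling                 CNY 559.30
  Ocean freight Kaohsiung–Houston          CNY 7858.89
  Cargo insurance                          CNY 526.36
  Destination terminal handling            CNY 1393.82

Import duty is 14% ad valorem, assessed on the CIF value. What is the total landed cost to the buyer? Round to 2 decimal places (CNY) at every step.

FCA: the seller delivers export-cleared goods to the carrier; the buyer bears costs from that point.
CIF value = FCA price + origin terminal + freight + insurance = 299237.07 + 559.30 + 7858.89 + 526.36 = 308181.62
Import duty = 308181.62 × 14% = 43145.43
Buyer bears: origin terminal 559.30 + freight 7858.89 + insurance 526.36 + destination terminal 1393.82 + duty 43145.43 = 53483.80
Landed cost = invoice 299237.07 + 53483.80 = 352720.87

Total landed cost: CNY 352720.87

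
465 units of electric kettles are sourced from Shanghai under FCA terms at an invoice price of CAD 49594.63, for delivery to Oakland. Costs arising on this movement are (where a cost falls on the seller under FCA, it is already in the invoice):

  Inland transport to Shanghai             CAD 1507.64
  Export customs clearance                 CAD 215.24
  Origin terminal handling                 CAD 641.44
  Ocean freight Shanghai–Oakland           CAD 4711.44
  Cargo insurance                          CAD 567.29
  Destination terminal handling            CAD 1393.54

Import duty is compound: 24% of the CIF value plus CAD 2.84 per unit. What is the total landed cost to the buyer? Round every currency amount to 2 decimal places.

FCA: the seller delivers export-cleared goods to the carrier; the buyer bears costs from that point.
Already in the invoice (seller's account under FCA): inland to port, export clearance — exclude.
CIF value = FCA price + origin terminal + freight + insurance = 49594.63 + 641.44 + 4711.44 + 567.29 = 55514.80
Ad valorem component: 55514.80 × 24% = 13323.55
Specific component: 465 × 2.84 = 1320.60
Import duty = 13323.55 + 1320.60 = 14644.15
Buyer bears: origin terminal 641.44 + freight 4711.44 + insurance 567.29 + destination terminal 1393.54 + duty 14644.15 = 21957.86
Landed cost = invoice 49594.63 + 21957.86 = 71552.49

Total landed cost: CAD 71552.49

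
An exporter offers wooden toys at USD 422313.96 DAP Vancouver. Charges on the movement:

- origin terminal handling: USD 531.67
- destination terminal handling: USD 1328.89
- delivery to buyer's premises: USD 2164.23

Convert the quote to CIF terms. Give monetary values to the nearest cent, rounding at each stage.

Not relevant to the conversion: origin terminal — on the seller under both DAP and CIF; already in the DAP price and stays in the CIF price.
From DAP to CIF, the seller no longer bears: destination terminal, delivery.
CIF price = 422313.96 − 1328.89 − 2164.23 = 418820.84

CIF price: USD 418820.84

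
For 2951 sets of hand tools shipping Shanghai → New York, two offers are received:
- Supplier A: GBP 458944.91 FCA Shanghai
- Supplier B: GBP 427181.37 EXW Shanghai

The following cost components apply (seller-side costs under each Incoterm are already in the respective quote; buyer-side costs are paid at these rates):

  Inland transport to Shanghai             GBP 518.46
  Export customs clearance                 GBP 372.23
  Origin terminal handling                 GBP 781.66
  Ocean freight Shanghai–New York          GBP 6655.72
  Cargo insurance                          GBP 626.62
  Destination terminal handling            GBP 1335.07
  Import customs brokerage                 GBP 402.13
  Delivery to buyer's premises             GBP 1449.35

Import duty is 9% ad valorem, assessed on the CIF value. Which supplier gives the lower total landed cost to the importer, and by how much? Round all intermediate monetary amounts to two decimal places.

Supplier B is cheaper by GBP 33651.40

Supplier A (FCA):
CIF value = FCA price + origin terminal + freight + insurance = 458944.91 + 781.66 + 6655.72 + 626.62 = 467008.91
Import duty = 467008.91 × 9% = 42030.80
Buyer bears (A): 781.66 + 6655.72 + 626.62 + 1335.07 + 402.13 + 1449.35 = 11250.55
Landed cost (A) = invoice 458944.91 + 11250.55 + duty 42030.80 = 512226.26
Supplier B (EXW):
CIF value = EXW price + inland to port + export clearance + origin terminal + freight + insurance = 427181.37 + 518.46 + 372.23 + 781.66 + 6655.72 + 626.62 = 436136.06
Import duty = 436136.06 × 9% = 39252.25
Buyer bears (B): 518.46 + 372.23 + 781.66 + 6655.72 + 626.62 + 1335.07 + 402.13 + 1449.35 = 12141.24
Landed cost (B) = invoice 427181.37 + 12141.24 + duty 39252.25 = 478574.86
Difference = |512226.26 − 478574.86| = 33651.40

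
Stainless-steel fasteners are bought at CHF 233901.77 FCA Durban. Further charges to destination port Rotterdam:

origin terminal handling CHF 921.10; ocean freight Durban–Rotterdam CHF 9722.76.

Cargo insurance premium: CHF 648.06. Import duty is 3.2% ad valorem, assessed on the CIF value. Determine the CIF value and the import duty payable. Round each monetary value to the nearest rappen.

CIF = FCA price + pre-shipment costs + freight + insurance
CIF = 233901.77 + 921.10 + 9722.76 + 648.06 = 245193.69
Import duty = 245193.69 × 3.2% = 7846.20

CIF value: CHF 245193.69; import duty: CHF 7846.20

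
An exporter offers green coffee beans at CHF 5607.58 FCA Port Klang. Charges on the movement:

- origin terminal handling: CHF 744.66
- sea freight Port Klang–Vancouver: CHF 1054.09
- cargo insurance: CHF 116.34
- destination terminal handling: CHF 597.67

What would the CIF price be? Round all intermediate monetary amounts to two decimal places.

Not relevant to the conversion: destination terminal — on the buyer under both terms; not part of either seller's price.
From FCA to CIF, the seller additionally bears: origin terminal, freight, insurance.
CIF price = 5607.58 + 744.66 + 1054.09 + 116.34 = 7522.67

CIF price: CHF 7522.67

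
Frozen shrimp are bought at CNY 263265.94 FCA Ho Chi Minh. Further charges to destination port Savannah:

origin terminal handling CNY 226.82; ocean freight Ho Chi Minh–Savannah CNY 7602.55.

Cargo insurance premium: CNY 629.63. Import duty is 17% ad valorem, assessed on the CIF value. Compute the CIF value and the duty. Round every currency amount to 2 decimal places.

CIF value: CNY 271724.94; import duty: CNY 46193.24

CIF = FCA price + pre-shipment costs + freight + insurance
CIF = 263265.94 + 226.82 + 7602.55 + 629.63 = 271724.94
Import duty = 271724.94 × 17% = 46193.24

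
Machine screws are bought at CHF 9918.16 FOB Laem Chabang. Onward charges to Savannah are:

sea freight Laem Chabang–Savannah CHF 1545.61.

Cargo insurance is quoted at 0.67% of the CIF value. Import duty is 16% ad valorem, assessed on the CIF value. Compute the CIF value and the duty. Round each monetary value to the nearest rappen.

CIF value: CHF 11541.10; import duty: CHF 1846.58

Let C be the CIF value. C = FOB price + freight + 0.67% × C
C − 0.67% × C = 9918.16 + 1545.61
0.9933 × C = 11463.77
C = 11463.77 / 0.9933 = 11541.10
Insurance premium = 0.67% × 11541.10 = 77.33
Import duty = 11541.10 × 16% = 1846.58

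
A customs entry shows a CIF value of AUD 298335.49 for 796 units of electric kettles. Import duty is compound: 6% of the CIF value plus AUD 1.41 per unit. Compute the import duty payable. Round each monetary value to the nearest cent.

Import duty: AUD 19022.49

Ad valorem component: 298335.49 × 6% = 17900.13
Specific component: 796 × 1.41 = 1122.36
Import duty = 17900.13 + 1122.36 = 19022.49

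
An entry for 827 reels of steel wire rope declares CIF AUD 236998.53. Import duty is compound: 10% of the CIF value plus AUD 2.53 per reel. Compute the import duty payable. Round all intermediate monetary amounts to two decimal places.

Import duty: AUD 25792.16

Ad valorem component: 236998.53 × 10% = 23699.85
Specific component: 827 × 2.53 = 2092.31
Import duty = 23699.85 + 2092.31 = 25792.16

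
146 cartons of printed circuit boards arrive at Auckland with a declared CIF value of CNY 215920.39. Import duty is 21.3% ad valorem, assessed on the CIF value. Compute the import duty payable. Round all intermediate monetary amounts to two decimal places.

Import duty: CNY 45991.04

Import duty = 215920.39 × 21.3% = 45991.04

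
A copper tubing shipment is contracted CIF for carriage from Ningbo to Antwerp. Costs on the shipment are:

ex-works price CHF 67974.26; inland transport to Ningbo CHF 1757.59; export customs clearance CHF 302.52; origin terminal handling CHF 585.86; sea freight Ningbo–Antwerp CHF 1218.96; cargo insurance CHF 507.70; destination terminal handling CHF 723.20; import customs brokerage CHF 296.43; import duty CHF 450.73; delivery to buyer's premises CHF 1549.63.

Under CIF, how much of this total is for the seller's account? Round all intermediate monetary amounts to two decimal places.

Seller's account: CHF 72346.89

CIF: the seller pays costs through ocean freight and marine insurance to the destination port.
Seller's account: goods 67974.26 + inland to port 1757.59 + export clearance 302.52 + origin terminal 585.86 + freight 1218.96 + insurance 507.70 = 72346.89
Buyer's account: destination terminal 723.20 + brokerage 296.43 + duty 450.73 + delivery 1549.63 = 3019.99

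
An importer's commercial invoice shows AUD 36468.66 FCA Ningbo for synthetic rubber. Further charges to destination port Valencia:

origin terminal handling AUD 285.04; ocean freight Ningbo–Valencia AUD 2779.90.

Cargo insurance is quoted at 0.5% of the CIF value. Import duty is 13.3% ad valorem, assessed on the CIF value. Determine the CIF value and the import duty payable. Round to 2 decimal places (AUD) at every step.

CIF value: AUD 39732.26; import duty: AUD 5284.39

Let C be the CIF value. C = FCA price + pre-shipment costs + freight + 0.5% × C
C − 0.5% × C = 36468.66 + 285.04 + 2779.90
0.995 × C = 39533.60
C = 39533.60 / 0.995 = 39732.26
Insurance premium = 0.5% × 39732.26 = 198.66
Import duty = 39732.26 × 13.3% = 5284.39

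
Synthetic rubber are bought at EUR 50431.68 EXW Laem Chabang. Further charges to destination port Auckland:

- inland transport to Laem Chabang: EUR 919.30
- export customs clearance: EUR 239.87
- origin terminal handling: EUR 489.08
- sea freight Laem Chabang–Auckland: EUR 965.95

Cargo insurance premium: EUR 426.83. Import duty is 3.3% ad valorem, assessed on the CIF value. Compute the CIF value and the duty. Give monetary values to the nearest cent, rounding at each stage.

CIF = EXW price + pre-shipment costs + freight + insurance
CIF = 50431.68 + 919.30 + 239.87 + 489.08 + 965.95 + 426.83 = 53472.71
Import duty = 53472.71 × 3.3% = 1764.60

CIF value: EUR 53472.71; import duty: EUR 1764.60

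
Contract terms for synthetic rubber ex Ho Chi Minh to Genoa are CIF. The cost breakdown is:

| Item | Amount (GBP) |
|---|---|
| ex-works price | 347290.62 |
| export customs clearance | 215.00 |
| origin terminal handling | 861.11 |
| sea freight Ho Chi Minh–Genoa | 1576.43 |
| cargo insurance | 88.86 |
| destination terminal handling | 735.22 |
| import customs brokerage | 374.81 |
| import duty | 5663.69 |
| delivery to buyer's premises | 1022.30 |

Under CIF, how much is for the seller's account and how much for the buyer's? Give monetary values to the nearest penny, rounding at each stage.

CIF: the seller pays costs through ocean freight and marine insurance to the destination port.
Seller's account: goods 347290.62 + export clearance 215.00 + origin terminal 861.11 + freight 1576.43 + insurance 88.86 = 350032.02
Buyer's account: destination terminal 735.22 + brokerage 374.81 + duty 5663.69 + delivery 1022.30 = 7796.02

Seller: GBP 350032.02; buyer: GBP 7796.02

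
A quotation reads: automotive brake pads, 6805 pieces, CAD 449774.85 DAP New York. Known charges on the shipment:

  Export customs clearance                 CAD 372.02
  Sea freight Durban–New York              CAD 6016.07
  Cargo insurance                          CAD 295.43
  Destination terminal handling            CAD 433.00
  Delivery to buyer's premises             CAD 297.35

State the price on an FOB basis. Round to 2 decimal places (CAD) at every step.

FOB price: CAD 442733.00

Not relevant to the conversion: export clearance — on the seller under both DAP and FOB; already in the DAP price and stays in the FOB price.
From DAP to FOB, the seller no longer bears: freight, insurance, destination terminal, delivery.
FOB price = 449774.85 − 6016.07 − 295.43 − 433.00 − 297.35 = 442733.00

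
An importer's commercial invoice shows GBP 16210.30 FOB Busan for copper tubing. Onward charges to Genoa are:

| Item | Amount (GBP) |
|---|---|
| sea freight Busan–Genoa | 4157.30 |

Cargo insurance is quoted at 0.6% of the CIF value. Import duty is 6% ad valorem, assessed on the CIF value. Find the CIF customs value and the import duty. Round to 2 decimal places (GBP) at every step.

CIF value: GBP 20490.54; import duty: GBP 1229.43

Let C be the CIF value. C = FOB price + freight + 0.6% × C
C − 0.6% × C = 16210.30 + 4157.30
0.994 × C = 20367.60
C = 20367.60 / 0.994 = 20490.54
Insurance premium = 0.6% × 20490.54 = 122.94
Import duty = 20490.54 × 6% = 1229.43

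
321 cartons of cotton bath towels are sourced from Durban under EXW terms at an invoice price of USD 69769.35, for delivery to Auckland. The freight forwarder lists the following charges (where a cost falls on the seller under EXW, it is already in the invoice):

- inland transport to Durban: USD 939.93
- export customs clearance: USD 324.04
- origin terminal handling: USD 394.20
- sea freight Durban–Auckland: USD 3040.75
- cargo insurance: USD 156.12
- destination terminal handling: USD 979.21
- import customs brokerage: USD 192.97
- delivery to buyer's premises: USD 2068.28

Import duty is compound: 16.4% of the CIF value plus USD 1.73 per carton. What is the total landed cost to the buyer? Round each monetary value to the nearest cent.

EXW: the seller makes goods available at their premises; the buyer bears all onward costs.
CIF value = EXW price + inland to port + export clearance + origin terminal + freight + insurance = 69769.35 + 939.93 + 324.04 + 394.20 + 3040.75 + 156.12 = 74624.39
Ad valorem component: 74624.39 × 16.4% = 12238.40
Specific component: 321 × 1.73 = 555.33
Import duty = 12238.40 + 555.33 = 12793.73
Buyer bears: inland to port 939.93 + export clearance 324.04 + origin terminal 394.20 + freight 3040.75 + insurance 156.12 + destination terminal 979.21 + brokerage 192.97 + delivery 2068.28 + duty 12793.73 = 20889.23
Landed cost = invoice 69769.35 + 20889.23 = 90658.58

Total landed cost: USD 90658.58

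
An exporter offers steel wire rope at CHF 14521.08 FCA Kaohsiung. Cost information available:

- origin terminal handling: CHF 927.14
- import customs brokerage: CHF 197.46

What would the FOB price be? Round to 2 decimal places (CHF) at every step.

FOB price: CHF 15448.22

Not relevant to the conversion: brokerage — on the buyer under both terms; not part of either seller's price.
From FCA to FOB, the seller additionally bears: origin terminal.
FOB price = 14521.08 + 927.14 = 15448.22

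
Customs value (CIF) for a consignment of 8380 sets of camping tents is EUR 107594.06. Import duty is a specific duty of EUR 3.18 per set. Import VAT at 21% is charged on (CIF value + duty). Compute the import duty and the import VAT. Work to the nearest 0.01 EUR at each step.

Import duty = 8380 × 3.18 = 26648.40
VAT base = CIF + duty = 107594.06 + 26648.40 = 134242.46
Import VAT = 134242.46 × 21% = 28190.92

Import duty: EUR 26648.40; import VAT: EUR 28190.92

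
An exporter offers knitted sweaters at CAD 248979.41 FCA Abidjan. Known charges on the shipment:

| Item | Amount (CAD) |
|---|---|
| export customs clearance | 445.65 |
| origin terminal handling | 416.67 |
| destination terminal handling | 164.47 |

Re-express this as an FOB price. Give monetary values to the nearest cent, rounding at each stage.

Not relevant to the conversion: export clearance — on the seller under both FCA and FOB; already in the FCA price and stays in the FOB price. destination terminal — on the buyer under both terms; not part of either seller's price.
From FCA to FOB, the seller additionally bears: origin terminal.
FOB price = 248979.41 + 416.67 = 249396.08

FOB price: CAD 249396.08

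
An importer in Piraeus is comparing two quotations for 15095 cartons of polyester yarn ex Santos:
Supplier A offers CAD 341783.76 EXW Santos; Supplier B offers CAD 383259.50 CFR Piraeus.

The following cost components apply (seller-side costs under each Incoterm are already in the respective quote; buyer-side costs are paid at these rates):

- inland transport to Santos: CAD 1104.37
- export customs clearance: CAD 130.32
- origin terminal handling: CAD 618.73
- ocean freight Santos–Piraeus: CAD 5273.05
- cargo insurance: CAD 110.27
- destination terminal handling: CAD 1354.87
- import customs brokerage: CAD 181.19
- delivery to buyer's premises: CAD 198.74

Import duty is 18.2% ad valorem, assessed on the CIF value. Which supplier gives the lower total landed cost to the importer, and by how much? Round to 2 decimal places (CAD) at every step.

Supplier A is cheaper by CAD 40600.84

Supplier A (EXW):
CIF value = EXW price + inland to port + export clearance + origin terminal + freight + insurance = 341783.76 + 1104.37 + 130.32 + 618.73 + 5273.05 + 110.27 = 349020.50
Import duty = 349020.50 × 18.2% = 63521.73
Buyer bears (A): 1104.37 + 130.32 + 618.73 + 5273.05 + 110.27 + 1354.87 + 181.19 + 198.74 = 8971.54
Landed cost (A) = invoice 341783.76 + 8971.54 + duty 63521.73 = 414277.03
Supplier B (CFR):
CIF value = CFR price + insurance = 383259.50 + 110.27 = 383369.77
Import duty = 383369.77 × 18.2% = 69773.30
Buyer bears (B): 110.27 + 1354.87 + 181.19 + 198.74 = 1845.07
Landed cost (B) = invoice 383259.50 + 1845.07 + duty 69773.30 = 454877.87
Difference = |414277.03 − 454877.87| = 40600.84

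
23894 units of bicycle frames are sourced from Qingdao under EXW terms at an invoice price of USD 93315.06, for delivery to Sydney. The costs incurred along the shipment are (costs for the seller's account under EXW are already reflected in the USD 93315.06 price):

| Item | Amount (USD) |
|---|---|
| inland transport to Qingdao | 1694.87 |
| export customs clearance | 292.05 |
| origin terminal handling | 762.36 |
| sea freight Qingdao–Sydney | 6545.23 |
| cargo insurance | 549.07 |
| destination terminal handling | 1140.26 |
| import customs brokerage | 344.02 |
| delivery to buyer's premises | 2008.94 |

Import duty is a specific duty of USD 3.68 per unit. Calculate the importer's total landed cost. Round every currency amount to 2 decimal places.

Total landed cost: USD 194581.78

EXW: the seller makes goods available at their premises; the buyer bears all onward costs.
CIF value = EXW price + inland to port + export clearance + origin terminal + freight + insurance = 93315.06 + 1694.87 + 292.05 + 762.36 + 6545.23 + 549.07 = 103158.64
Import duty = 23894 × 3.68 = 87929.92
Buyer bears: inland to port 1694.87 + export clearance 292.05 + origin terminal 762.36 + freight 6545.23 + insurance 549.07 + destination terminal 1140.26 + brokerage 344.02 + delivery 2008.94 + duty 87929.92 = 101266.72
Landed cost = invoice 93315.06 + 101266.72 = 194581.78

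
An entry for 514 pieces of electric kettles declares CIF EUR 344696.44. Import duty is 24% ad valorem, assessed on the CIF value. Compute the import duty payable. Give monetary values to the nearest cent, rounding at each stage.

Import duty = 344696.44 × 24% = 82727.15

Import duty: EUR 82727.15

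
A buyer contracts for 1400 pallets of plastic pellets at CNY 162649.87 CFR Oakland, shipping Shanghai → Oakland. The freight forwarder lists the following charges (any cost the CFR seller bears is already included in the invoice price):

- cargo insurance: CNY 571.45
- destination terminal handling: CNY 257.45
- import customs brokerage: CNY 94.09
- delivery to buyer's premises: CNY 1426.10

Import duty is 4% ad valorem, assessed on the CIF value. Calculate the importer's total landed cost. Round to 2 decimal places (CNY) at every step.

CFR: the seller pays costs through ocean freight to the destination port, but not insurance.
CIF value = CFR price + insurance = 162649.87 + 571.45 = 163221.32
Import duty = 163221.32 × 4% = 6528.85
Buyer bears: insurance 571.45 + destination terminal 257.45 + brokerage 94.09 + delivery 1426.10 + duty 6528.85 = 8877.94
Landed cost = invoice 162649.87 + 8877.94 = 171527.81

Total landed cost: CNY 171527.81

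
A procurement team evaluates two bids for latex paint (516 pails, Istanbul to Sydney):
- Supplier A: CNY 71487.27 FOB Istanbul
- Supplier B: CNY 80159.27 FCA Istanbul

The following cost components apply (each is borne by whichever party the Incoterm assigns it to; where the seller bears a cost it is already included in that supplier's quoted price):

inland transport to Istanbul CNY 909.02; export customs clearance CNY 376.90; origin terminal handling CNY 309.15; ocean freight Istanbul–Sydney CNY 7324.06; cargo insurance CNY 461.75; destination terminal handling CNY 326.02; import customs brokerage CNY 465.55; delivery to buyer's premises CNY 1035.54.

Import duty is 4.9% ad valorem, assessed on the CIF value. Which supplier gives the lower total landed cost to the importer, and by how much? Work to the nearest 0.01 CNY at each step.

Supplier A is cheaper by CNY 9421.23

Supplier A (FOB):
CIF value = FOB price + freight + insurance = 71487.27 + 7324.06 + 461.75 = 79273.08
Import duty = 79273.08 × 4.9% = 3884.38
Buyer bears (A): 7324.06 + 461.75 + 326.02 + 465.55 + 1035.54 = 9612.92
Landed cost (A) = invoice 71487.27 + 9612.92 + duty 3884.38 = 84984.57
Supplier B (FCA):
CIF value = FCA price + origin terminal + freight + insurance = 80159.27 + 309.15 + 7324.06 + 461.75 = 88254.23
Import duty = 88254.23 × 4.9% = 4324.46
Buyer bears (B): 309.15 + 7324.06 + 461.75 + 326.02 + 465.55 + 1035.54 = 9922.07
Landed cost (B) = invoice 80159.27 + 9922.07 + duty 4324.46 = 94405.80
Difference = |84984.57 − 94405.80| = 9421.23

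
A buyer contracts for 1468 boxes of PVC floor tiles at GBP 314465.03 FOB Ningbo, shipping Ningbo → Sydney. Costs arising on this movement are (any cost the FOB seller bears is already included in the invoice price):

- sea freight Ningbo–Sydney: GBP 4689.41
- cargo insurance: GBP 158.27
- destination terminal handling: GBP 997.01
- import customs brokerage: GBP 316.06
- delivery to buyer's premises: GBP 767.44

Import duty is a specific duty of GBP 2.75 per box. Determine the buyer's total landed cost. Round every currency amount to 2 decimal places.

FOB: the seller bears costs until goods are on board at the origin port; the buyer bears freight, insurance and all costs thereafter.
CIF value = FOB price + freight + insurance = 314465.03 + 4689.41 + 158.27 = 319312.71
Import duty = 1468 × 2.75 = 4037.00
Buyer bears: freight 4689.41 + insurance 158.27 + destination terminal 997.01 + brokerage 316.06 + delivery 767.44 + duty 4037.00 = 10965.19
Landed cost = invoice 314465.03 + 10965.19 = 325430.22

Total landed cost: GBP 325430.22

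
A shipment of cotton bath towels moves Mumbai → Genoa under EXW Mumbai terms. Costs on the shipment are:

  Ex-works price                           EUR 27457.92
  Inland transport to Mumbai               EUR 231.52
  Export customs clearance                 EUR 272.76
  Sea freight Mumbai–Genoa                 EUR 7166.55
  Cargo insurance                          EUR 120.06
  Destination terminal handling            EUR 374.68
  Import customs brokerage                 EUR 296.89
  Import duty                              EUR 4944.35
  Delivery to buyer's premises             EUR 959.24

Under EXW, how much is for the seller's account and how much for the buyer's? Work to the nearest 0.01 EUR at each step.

Seller: EUR 27457.92; buyer: EUR 14366.05

EXW: the seller makes goods available at their premises; the buyer bears all onward costs.
Seller's account: goods 27457.92 = 27457.92
Buyer's account: inland to port 231.52 + export clearance 272.76 + freight 7166.55 + insurance 120.06 + destination terminal 374.68 + brokerage 296.89 + duty 4944.35 + delivery 959.24 = 14366.05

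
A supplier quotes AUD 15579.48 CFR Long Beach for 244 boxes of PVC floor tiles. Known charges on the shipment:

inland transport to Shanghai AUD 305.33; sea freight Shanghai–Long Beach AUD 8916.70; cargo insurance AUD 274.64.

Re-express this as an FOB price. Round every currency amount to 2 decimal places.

Not relevant to the conversion: inland to port — on the seller under both CFR and FOB; already in the CFR price and stays in the FOB price. insurance — on the buyer under both terms; not part of either seller's price.
From CFR to FOB, the seller no longer bears: freight.
FOB price = 15579.48 − 8916.70 = 6662.78

FOB price: AUD 6662.78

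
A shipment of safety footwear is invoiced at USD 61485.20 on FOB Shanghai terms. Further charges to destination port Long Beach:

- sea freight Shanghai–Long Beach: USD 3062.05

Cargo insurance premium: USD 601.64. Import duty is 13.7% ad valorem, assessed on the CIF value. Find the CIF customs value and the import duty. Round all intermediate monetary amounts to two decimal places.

CIF = FOB price + freight + insurance
CIF = 61485.20 + 3062.05 + 601.64 = 65148.89
Import duty = 65148.89 × 13.7% = 8925.40

CIF value: USD 65148.89; import duty: USD 8925.40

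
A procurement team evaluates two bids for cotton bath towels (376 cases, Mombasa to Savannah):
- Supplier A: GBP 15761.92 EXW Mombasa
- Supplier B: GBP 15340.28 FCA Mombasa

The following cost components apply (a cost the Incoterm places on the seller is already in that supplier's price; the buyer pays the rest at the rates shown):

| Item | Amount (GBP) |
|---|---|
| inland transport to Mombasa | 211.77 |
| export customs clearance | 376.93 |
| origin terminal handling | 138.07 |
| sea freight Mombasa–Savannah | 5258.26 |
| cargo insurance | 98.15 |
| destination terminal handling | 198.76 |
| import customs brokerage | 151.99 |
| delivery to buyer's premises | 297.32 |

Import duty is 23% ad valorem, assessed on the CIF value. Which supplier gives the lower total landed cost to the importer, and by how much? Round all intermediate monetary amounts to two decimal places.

Supplier A (EXW):
CIF value = EXW price + inland to port + export clearance + origin terminal + freight + insurance = 15761.92 + 211.77 + 376.93 + 138.07 + 5258.26 + 98.15 = 21845.10
Import duty = 21845.10 × 23% = 5024.37
Buyer bears (A): 211.77 + 376.93 + 138.07 + 5258.26 + 98.15 + 198.76 + 151.99 + 297.32 = 6731.25
Landed cost (A) = invoice 15761.92 + 6731.25 + duty 5024.37 = 27517.54
Supplier B (FCA):
CIF value = FCA price + origin terminal + freight + insurance = 15340.28 + 138.07 + 5258.26 + 98.15 = 20834.76
Import duty = 20834.76 × 23% = 4791.99
Buyer bears (B): 138.07 + 5258.26 + 98.15 + 198.76 + 151.99 + 297.32 = 6142.55
Landed cost (B) = invoice 15340.28 + 6142.55 + duty 4791.99 = 26274.82
Difference = |27517.54 − 26274.82| = 1242.72

Supplier B is cheaper by GBP 1242.72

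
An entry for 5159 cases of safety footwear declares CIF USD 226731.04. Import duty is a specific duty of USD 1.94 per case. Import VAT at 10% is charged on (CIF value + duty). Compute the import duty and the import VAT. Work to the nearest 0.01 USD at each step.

Import duty = 5159 × 1.94 = 10008.46
VAT base = CIF + duty = 226731.04 + 10008.46 = 236739.50
Import VAT = 236739.50 × 10% = 23673.95

Import duty: USD 10008.46; import VAT: USD 23673.95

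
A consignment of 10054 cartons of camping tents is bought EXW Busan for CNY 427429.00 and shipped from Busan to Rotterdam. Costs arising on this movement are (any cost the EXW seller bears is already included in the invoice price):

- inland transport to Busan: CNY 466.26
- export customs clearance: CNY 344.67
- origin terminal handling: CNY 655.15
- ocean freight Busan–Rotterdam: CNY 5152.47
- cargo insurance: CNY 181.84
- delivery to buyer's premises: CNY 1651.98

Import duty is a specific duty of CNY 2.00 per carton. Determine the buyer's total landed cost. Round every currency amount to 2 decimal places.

EXW: the seller makes goods available at their premises; the buyer bears all onward costs.
CIF value = EXW price + inland to port + export clearance + origin terminal + freight + insurance = 427429.00 + 466.26 + 344.67 + 655.15 + 5152.47 + 181.84 = 434229.39
Import duty = 10054 × 2.00 = 20108.00
Buyer bears: inland to port 466.26 + export clearance 344.67 + origin terminal 655.15 + freight 5152.47 + insurance 181.84 + delivery 1651.98 + duty 20108.00 = 28560.37
Landed cost = invoice 427429.00 + 28560.37 = 455989.37

Total landed cost: CNY 455989.37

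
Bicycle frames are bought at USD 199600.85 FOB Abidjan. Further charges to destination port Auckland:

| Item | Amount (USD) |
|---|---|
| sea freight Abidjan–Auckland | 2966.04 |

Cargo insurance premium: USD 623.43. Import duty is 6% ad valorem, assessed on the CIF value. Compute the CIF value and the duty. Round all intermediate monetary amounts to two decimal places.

CIF = FOB price + freight + insurance
CIF = 199600.85 + 2966.04 + 623.43 = 203190.32
Import duty = 203190.32 × 6% = 12191.42

CIF value: USD 203190.32; import duty: USD 12191.42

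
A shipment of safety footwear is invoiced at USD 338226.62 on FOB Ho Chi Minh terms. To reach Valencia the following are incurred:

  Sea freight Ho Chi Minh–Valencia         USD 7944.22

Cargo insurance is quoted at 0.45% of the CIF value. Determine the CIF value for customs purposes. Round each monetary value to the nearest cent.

Let C be the CIF value. C = FOB price + freight + 0.45% × C
C − 0.45% × C = 338226.62 + 7944.22
0.9955 × C = 346170.84
C = 346170.84 / 0.9955 = 347735.65
Insurance premium = 0.45% × 347735.65 = 1564.81

CIF value: USD 347735.65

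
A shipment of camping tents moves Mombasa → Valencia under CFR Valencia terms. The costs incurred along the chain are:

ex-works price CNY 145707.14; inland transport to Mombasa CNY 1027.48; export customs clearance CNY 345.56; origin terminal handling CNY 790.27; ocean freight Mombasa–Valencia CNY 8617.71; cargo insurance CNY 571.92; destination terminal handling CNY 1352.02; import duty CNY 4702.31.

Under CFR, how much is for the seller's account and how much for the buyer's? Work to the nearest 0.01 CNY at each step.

Seller: CNY 156488.16; buyer: CNY 6626.25

CFR: the seller pays costs through ocean freight to the destination port, but not insurance.
Seller's account: goods 145707.14 + inland to port 1027.48 + export clearance 345.56 + origin terminal 790.27 + freight 8617.71 = 156488.16
Buyer's account: insurance 571.92 + destination terminal 1352.02 + duty 4702.31 = 6626.25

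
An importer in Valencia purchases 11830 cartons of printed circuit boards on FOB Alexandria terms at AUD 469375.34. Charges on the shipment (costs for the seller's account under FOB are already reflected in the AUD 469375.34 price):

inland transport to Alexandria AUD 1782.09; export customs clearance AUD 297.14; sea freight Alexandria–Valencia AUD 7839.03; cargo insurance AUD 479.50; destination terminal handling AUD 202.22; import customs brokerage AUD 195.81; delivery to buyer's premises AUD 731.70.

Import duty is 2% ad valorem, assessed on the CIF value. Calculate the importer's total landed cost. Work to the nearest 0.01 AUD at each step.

FOB: the seller bears costs until goods are on board at the origin port; the buyer bears freight, insurance and all costs thereafter.
Already in the invoice (seller's account under FOB): inland to port, export clearance — exclude.
CIF value = FOB price + freight + insurance = 469375.34 + 7839.03 + 479.50 = 477693.87
Import duty = 477693.87 × 2% = 9553.88
Buyer bears: freight 7839.03 + insurance 479.50 + destination terminal 202.22 + brokerage 195.81 + delivery 731.70 + duty 9553.88 = 19002.14
Landed cost = invoice 469375.34 + 19002.14 = 488377.48

Total landed cost: AUD 488377.48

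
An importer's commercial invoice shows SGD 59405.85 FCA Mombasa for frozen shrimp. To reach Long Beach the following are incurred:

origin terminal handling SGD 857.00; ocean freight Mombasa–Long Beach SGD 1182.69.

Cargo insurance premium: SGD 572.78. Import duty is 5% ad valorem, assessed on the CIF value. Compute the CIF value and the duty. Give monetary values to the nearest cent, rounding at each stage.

CIF = FCA price + pre-shipment costs + freight + insurance
CIF = 59405.85 + 857.00 + 1182.69 + 572.78 = 62018.32
Import duty = 62018.32 × 5% = 3100.92

CIF value: SGD 62018.32; import duty: SGD 3100.92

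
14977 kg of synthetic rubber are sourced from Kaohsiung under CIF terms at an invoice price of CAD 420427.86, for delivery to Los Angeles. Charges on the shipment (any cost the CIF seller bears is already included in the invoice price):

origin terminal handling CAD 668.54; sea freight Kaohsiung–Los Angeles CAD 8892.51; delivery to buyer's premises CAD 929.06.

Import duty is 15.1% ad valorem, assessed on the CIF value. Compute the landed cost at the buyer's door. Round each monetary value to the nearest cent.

CIF: the seller pays costs through ocean freight and marine insurance to the destination port.
Already in the invoice (seller's account under CIF): origin terminal, freight — exclude.
The CIF price already equals the CIF value: 420427.86
Import duty = 420427.86 × 15.1% = 63484.61
Buyer bears: delivery 929.06 + duty 63484.61 = 64413.67
Landed cost = invoice 420427.86 + 64413.67 = 484841.53

Total landed cost: CAD 484841.53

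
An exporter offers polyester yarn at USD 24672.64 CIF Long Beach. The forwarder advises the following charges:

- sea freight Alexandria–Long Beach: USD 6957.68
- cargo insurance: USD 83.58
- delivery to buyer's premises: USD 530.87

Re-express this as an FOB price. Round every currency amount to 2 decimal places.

FOB price: USD 17631.38

Not relevant to the conversion: delivery — on the buyer under both terms; not part of either seller's price.
From CIF to FOB, the seller no longer bears: freight, insurance.
FOB price = 24672.64 − 6957.68 − 83.58 = 17631.38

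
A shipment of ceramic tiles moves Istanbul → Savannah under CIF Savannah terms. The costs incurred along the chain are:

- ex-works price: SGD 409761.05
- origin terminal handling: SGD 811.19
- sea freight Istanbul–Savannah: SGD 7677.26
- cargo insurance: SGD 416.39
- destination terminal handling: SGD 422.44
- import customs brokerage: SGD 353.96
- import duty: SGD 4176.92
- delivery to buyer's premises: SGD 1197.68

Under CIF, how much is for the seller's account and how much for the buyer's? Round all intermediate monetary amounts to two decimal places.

CIF: the seller pays costs through ocean freight and marine insurance to the destination port.
Seller's account: goods 409761.05 + origin terminal 811.19 + freight 7677.26 + insurance 416.39 = 418665.89
Buyer's account: destination terminal 422.44 + brokerage 353.96 + duty 4176.92 + delivery 1197.68 = 6151.00

Seller: SGD 418665.89; buyer: SGD 6151.00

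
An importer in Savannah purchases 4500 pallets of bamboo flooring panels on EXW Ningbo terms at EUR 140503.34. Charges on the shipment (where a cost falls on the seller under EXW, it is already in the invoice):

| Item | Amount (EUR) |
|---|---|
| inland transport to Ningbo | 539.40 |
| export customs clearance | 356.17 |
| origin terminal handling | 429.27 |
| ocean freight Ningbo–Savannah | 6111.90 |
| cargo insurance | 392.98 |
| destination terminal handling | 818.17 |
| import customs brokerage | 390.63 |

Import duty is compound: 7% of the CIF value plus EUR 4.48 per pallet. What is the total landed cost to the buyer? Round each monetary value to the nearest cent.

EXW: the seller makes goods available at their premises; the buyer bears all onward costs.
CIF value = EXW price + inland to port + export clearance + origin terminal + freight + insurance = 140503.34 + 539.40 + 356.17 + 429.27 + 6111.90 + 392.98 = 148333.06
Ad valorem component: 148333.06 × 7% = 10383.31
Specific component: 4500 × 4.48 = 20160.00
Import duty = 10383.31 + 20160.00 = 30543.31
Buyer bears: inland to port 539.40 + export clearance 356.17 + origin terminal 429.27 + freight 6111.90 + insurance 392.98 + destination terminal 818.17 + brokerage 390.63 + duty 30543.31 = 39581.83
Landed cost = invoice 140503.34 + 39581.83 = 180085.17

Total landed cost: EUR 180085.17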